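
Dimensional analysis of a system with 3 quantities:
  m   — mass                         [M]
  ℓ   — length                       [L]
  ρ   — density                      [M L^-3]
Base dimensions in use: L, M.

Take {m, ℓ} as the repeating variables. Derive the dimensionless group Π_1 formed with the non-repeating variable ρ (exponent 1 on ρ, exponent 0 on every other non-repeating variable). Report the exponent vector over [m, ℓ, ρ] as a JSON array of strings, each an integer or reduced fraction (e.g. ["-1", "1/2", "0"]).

["-1", "3", "1"]

Dimensional matrix (L×M by m×ℓ×ρ):
  L: [ 0  1 -3]
  M: [ 1  0  1]
Row reduction gives pivot columns m,ℓ; rank = 2
Pivot set = {m,ℓ}, free = {ρ}
RREF:
  r0: [   1    0    1]
  r1: [   0    1   -3]
Fix exponent of ρ at 1; solve each RREF row for its pivot's exponent:
  r0: exp(m) + (1)·1 = 0 ⇒ exp(m) = -1
  r1: exp(ℓ) + (-3)·1 = 0 ⇒ exp(ℓ) = 3
Π_1 = m^-1 · ℓ^3 · ρ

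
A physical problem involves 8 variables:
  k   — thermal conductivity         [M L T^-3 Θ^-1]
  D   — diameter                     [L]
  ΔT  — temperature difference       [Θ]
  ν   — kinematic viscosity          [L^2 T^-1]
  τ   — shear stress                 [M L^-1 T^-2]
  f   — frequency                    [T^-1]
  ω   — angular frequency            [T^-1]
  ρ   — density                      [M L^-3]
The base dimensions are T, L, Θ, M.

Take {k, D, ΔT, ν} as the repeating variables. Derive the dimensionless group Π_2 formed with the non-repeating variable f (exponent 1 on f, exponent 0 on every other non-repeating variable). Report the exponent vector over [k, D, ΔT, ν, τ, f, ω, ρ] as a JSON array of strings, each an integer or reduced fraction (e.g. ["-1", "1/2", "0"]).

Dimensional matrix (T×L×Θ×M by k×D×ΔT×ν×τ×f×ω×ρ):
  T: [-3  0  0 -1 -2 -1 -1  0]
  L: [ 1  1  0  2 -1  0  0 -3]
  Θ: [-1  0  1  0  0  0  0  0]
  M: [ 1  0  0  0  1  0  0  1]
RREF → pivots at {k,D,ΔT,ν} ⇒ r = 4
Pivot set = {k,D,ΔT,ν}, free = {τ,f,ω,ρ}
RREF:
  r0: [   1    0    0    0    1    0    0    1]
  r1: [   0    1    0    0    0   -2   -2    2]
  r2: [   0    0    1    0    1    0    0    1]
  r3: [   0    0    0    1   -1    1    1   -3]
Fix exponent of f at 1, τ at 0, ω at 0, ρ at 0; solve each RREF row for its pivot's exponent:
  r0: exp(k) + (0)·1 = 0 ⇒ exp(k) = 0
  r1: exp(D) + (-2)·1 = 0 ⇒ exp(D) = 2
  r2: exp(ΔT) + (0)·1 = 0 ⇒ exp(ΔT) = 0
  r3: exp(ν) + (1)·1 = 0 ⇒ exp(ν) = -1
Π_2 = D^2 · ν^-1 · f

["0", "2", "0", "-1", "0", "1", "0", "0"]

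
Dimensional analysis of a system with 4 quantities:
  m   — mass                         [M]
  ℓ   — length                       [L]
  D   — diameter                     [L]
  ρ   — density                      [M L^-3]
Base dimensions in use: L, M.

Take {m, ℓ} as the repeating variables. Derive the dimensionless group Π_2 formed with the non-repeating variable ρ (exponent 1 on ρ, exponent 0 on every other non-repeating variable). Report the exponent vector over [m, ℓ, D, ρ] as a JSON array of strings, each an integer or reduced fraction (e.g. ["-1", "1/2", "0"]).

["-1", "3", "0", "1"]

Dimensional matrix (L×M by m×ℓ×D×ρ):
  L: [ 0  1  1 -3]
  M: [ 1  0  0  1]
Row reduction gives pivot columns m,ℓ; rank = 2
Pivot set = {m,ℓ}, free = {D,ρ}
RREF:
  r0: [   1    0    0    1]
  r1: [   0    1    1   -3]
Fix exponent of ρ at 1, D at 0; solve each RREF row for its pivot's exponent:
  r0: exp(m) + (1)·1 = 0 ⇒ exp(m) = -1
  r1: exp(ℓ) + (-3)·1 = 0 ⇒ exp(ℓ) = 3
Π_2 = m^-1 · ℓ^3 · ρ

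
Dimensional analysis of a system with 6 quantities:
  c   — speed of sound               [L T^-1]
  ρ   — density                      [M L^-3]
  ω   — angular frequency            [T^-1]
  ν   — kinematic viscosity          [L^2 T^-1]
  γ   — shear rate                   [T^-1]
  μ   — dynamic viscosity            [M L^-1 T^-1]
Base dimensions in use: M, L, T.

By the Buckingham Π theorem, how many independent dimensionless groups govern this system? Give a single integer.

Write exponents as rows M,L,T / cols c,ρ,ω,ν,γ,μ:
  M: [ 0  1  0  0  0  1]
  L: [ 1 -3  0  2  0 -1]
  T: [-1  0 -1 -1 -1 -1]
RREF → pivots at {c,ρ,ω} ⇒ r = 3
Π count = n − r = 6 − 3 = 3

3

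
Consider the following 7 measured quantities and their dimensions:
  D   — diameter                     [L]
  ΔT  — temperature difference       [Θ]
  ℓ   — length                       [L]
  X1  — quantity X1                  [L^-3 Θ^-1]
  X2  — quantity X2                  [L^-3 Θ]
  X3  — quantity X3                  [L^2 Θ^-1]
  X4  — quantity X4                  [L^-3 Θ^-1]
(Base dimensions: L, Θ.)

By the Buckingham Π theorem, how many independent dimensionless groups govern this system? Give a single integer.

5

Exponent matrix [L,Θ] × [D,ΔT,ℓ,X1,X2,X3,X4]:
  L: [ 1  0  1 -3 -3  2 -3]
  Θ: [ 0  1  0 -1  1 -1 -1]
Echelon form has 2 nonzero rows (pivots: D,ΔT)
7 vars − rank 2 = 5 Π groups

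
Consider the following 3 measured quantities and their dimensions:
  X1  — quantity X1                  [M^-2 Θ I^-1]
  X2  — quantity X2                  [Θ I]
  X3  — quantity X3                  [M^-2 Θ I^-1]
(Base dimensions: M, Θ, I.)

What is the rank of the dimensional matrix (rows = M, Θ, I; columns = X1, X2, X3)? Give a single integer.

2

Exponent matrix [M,Θ,I] × [X1,X2,X3]:
  M: [-2  0 -2]
  Θ: [ 1  1  1]
  I: [-1  1 -1]
Row reduction gives pivot columns X1,X2; rank = 2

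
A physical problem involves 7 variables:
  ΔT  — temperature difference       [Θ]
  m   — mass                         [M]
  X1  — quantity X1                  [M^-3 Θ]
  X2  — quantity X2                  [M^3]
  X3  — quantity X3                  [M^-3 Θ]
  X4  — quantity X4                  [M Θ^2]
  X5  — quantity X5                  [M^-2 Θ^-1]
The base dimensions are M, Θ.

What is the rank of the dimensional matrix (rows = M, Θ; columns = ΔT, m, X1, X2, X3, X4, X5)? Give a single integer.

Exponent matrix [M,Θ] × [ΔT,m,X1,X2,X3,X4,X5]:
  M: [ 0  1 -3  3 -3  1 -2]
  Θ: [ 1  0  1  0  1  2 -1]
Row reduction gives pivot columns ΔT,m; rank = 2

2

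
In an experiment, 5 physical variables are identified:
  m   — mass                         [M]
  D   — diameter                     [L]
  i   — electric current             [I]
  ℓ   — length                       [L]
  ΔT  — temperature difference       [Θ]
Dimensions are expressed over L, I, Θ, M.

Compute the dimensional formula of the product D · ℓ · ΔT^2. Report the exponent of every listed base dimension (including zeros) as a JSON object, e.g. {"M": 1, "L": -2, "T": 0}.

Write exponents as rows L,I,Θ,M / cols m,D,i,ℓ,ΔT:
  L: [ 0  1  0  1  0]
  I: [ 0  0  1  0  0]
  Θ: [ 0  0  0  0  1]
  M: [ 1  0  0  0  0]
  [L]: (1)·1+(1)·1+(2)·0 = 2
  [I]: (1)·0+(1)·0+(2)·0 = 0
  [Θ]: (1)·0+(1)·0+(2)·1 = 2
  [M]: (1)·0+(1)·0+(2)·0 = 0
⇒ L^2 Θ^2

{"L": 2, "I": 0, "Θ": 2, "M": 0}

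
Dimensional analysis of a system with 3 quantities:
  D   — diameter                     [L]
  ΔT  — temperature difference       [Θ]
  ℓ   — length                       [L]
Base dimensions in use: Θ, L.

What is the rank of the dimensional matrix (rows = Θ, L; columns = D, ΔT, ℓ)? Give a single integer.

Exponent matrix [Θ,L] × [D,ΔT,ℓ]:
  Θ: [ 0  1  0]
  L: [ 1  0  1]
Echelon form has 2 nonzero rows (pivots: D,ΔT)

2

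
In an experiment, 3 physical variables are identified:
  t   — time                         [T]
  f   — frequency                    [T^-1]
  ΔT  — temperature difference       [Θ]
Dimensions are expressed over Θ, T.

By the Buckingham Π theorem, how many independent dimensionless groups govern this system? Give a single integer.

1

Exponent matrix [Θ,T] × [t,f,ΔT]:
  Θ: [ 0  0  1]
  T: [ 1 -1  0]
Echelon form has 2 nonzero rows (pivots: t,ΔT)
3 vars − rank 2 = 1 Π group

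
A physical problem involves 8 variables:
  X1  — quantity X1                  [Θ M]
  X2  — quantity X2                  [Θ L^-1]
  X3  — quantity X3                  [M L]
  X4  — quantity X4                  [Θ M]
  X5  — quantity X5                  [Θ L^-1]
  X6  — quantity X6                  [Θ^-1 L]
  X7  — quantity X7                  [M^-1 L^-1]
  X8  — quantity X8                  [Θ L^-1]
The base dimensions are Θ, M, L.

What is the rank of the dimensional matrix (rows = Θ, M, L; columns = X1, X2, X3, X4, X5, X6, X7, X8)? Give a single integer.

2

Dimensional matrix (Θ×M×L by X1×X2×X3×X4×X5×X6×X7×X8):
  Θ: [ 1  1  0  1  1 -1  0  1]
  M: [ 1  0  1  1  0  0 -1  0]
  L: [ 0 -1  1  0 -1  1 -1 -1]
Row reduction gives pivot columns X1,X2; rank = 2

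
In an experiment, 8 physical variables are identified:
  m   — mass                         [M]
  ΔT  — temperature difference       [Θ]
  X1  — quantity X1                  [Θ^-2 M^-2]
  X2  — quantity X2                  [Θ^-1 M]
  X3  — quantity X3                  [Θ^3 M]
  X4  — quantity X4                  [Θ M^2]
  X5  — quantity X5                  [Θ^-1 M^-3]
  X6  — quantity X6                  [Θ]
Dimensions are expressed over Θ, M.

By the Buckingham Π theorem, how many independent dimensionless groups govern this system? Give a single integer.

6

Exponent matrix [Θ,M] × [m,ΔT,X1,X2,X3,X4,X5,X6]:
  Θ: [ 0  1 -2 -1  3  1 -1  1]
  M: [ 1  0 -2  1  1  2 -3  0]
RREF → pivots at {m,ΔT} ⇒ r = 2
Π count = n − r = 8 − 2 = 6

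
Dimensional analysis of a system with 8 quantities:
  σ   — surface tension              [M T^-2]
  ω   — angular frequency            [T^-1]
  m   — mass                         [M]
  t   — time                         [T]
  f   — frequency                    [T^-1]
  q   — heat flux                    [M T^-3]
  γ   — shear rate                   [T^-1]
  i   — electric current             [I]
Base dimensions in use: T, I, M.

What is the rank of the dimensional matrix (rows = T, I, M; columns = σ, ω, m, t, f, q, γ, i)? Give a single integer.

3

Dimensional matrix (T×I×M by σ×ω×m×t×f×q×γ×i):
  T: [-2 -1  0  1 -1 -3 -1  0]
  I: [ 0  0  0  0  0  0  0  1]
  M: [ 1  0  1  0  0  1  0  0]
Echelon form has 3 nonzero rows (pivots: σ,ω,i)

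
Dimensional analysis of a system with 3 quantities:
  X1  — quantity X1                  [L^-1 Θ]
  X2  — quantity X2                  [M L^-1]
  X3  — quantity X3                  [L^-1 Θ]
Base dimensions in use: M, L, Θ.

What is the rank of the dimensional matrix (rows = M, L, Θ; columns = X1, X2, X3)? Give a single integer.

Exponent matrix [M,L,Θ] × [X1,X2,X3]:
  M: [ 0  1  0]
  L: [-1 -1 -1]
  Θ: [ 1  0  1]
Echelon form has 2 nonzero rows (pivots: X1,X2)

2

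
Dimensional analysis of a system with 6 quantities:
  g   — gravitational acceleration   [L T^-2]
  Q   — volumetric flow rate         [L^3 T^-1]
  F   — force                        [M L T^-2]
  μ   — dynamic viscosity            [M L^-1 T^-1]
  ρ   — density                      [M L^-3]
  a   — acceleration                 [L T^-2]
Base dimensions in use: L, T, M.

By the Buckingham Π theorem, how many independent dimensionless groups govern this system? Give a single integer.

3

Dimensional matrix (L×T×M by g×Q×F×μ×ρ×a):
  L: [ 1  3  1 -1 -3  1]
  T: [-2 -1 -2 -1  0 -2]
  M: [ 0  0  1  1  1  0]
Row reduction gives pivot columns g,Q,F; rank = 3
6 vars − rank 3 = 3 Π groups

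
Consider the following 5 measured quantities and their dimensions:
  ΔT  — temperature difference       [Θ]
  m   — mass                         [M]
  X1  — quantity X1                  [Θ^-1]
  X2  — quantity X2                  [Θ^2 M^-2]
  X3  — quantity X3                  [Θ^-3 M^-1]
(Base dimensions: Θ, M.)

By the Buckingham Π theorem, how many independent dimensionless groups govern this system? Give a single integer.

Write exponents as rows Θ,M / cols ΔT,m,X1,X2,X3:
  Θ: [ 1  0 -1  2 -3]
  M: [ 0  1  0 -2 -1]
RREF → pivots at {ΔT,m} ⇒ r = 2
n=5, r=2 ⇒ 3 dimensionless groups

3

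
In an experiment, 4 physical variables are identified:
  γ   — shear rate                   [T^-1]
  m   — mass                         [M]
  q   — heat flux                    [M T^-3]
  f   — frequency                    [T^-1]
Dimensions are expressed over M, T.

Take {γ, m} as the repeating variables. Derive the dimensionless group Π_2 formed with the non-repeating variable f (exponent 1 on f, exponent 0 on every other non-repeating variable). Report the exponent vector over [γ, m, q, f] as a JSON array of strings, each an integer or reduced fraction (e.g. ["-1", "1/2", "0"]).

["-1", "0", "0", "1"]

Dimensional matrix (M×T by γ×m×q×f):
  M: [ 0  1  1  0]
  T: [-1  0 -3 -1]
Echelon form has 2 nonzero rows (pivots: γ,m)
Pivot set = {γ,m}, free = {q,f}
RREF:
  r0: [   1    0    3    1]
  r1: [   0    1    1    0]
Fix exponent of f at 1, q at 0; solve each RREF row for its pivot's exponent:
  r0: exp(γ) + (1)·1 = 0 ⇒ exp(γ) = -1
  r1: exp(m) + (0)·1 = 0 ⇒ exp(m) = 0
Π_2 = γ^-1 · f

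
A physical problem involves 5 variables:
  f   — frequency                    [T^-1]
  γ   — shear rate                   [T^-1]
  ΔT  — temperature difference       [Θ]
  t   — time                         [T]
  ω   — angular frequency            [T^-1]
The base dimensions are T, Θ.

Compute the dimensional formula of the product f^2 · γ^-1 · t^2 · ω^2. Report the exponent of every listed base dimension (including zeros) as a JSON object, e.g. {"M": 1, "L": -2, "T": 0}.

Write exponents as rows T,Θ / cols f,γ,ΔT,t,ω:
  T: [-1 -1  0  1 -1]
  Θ: [ 0  0  1  0  0]
  [T]: (2)·-1+(-1)·-1+(2)·1+(2)·-1 = -1
  [Θ]: (2)·0+(-1)·0+(2)·0+(2)·0 = 0
⇒ T^-1

{"T": -1, "Θ": 0}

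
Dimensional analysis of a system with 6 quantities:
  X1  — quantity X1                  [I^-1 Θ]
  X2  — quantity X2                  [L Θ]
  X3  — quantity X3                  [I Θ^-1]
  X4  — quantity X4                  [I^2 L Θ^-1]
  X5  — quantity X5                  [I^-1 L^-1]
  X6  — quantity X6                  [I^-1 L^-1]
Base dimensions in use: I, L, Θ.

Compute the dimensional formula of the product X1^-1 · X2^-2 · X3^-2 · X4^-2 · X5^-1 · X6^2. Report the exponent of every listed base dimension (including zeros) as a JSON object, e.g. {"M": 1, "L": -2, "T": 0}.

Dimensional matrix (I×L×Θ by X1×X2×X3×X4×X5×X6):
  I: [-1  0  1  2 -1 -1]
  L: [ 0  1  0  1 -1 -1]
  Θ: [ 1  1 -1 -1  0  0]
  [I]: (-1)·-1+(-2)·0+(-2)·1+(-2)·2+(-1)·-1+(2)·-1 = -6
  [L]: (-1)·0+(-2)·1+(-2)·0+(-2)·1+(-1)·-1+(2)·-1 = -5
  [Θ]: (-1)·1+(-2)·1+(-2)·-1+(-2)·-1+(-1)·0+(2)·0 = 1
⇒ I^-6 L^-5 Θ

{"I": -6, "L": -5, "Θ": 1}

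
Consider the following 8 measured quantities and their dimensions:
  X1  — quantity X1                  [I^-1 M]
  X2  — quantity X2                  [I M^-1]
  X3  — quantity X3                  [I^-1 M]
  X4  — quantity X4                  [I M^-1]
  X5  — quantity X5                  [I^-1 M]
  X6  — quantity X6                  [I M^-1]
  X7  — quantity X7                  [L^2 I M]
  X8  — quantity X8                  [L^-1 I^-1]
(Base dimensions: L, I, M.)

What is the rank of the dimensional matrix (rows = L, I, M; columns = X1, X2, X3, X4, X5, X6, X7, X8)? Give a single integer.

2

Write exponents as rows L,I,M / cols X1,X2,X3,X4,X5,X6,X7,X8:
  L: [ 0  0  0  0  0  0  2 -1]
  I: [-1  1 -1  1 -1  1  1 -1]
  M: [ 1 -1  1 -1  1 -1  1  0]
RREF → pivots at {X1,X7} ⇒ r = 2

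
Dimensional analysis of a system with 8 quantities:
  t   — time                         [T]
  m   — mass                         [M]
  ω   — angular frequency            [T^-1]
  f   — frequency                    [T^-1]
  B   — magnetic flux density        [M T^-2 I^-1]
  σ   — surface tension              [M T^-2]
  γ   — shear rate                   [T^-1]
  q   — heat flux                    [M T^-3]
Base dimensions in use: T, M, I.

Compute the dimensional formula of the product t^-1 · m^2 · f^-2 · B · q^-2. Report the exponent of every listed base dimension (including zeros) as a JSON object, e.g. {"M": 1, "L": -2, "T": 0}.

{"T": 5, "M": 1, "I": -1}

Exponent matrix [T,M,I] × [t,m,ω,f,B,σ,γ,q]:
  T: [ 1  0 -1 -1 -2 -2 -1 -3]
  M: [ 0  1  0  0  1  1  0  1]
  I: [ 0  0  0  0 -1  0  0  0]
  [T]: (-1)·1+(2)·0+(-2)·-1+(1)·-2+(-2)·-3 = 5
  [M]: (-1)·0+(2)·1+(-2)·0+(1)·1+(-2)·1 = 1
  [I]: (-1)·0+(2)·0+(-2)·0+(1)·-1+(-2)·0 = -1
⇒ T^5 M I^-1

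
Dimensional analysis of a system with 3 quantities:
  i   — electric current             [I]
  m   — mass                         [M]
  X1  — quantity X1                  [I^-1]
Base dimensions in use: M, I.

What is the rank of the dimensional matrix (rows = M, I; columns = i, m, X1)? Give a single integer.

2

Dimensional matrix (M×I by i×m×X1):
  M: [ 0  1  0]
  I: [ 1  0 -1]
Row reduction gives pivot columns i,m; rank = 2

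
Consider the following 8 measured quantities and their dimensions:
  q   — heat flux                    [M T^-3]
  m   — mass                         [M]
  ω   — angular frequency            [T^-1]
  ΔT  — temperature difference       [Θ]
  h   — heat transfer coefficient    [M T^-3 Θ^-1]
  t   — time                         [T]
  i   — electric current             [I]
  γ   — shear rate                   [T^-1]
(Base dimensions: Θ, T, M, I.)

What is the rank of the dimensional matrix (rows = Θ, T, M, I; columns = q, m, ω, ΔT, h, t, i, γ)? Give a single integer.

Dimensional matrix (Θ×T×M×I by q×m×ω×ΔT×h×t×i×γ):
  Θ: [ 0  0  0  1 -1  0  0  0]
  T: [-3  0 -1  0 -3  1  0 -1]
  M: [ 1  1  0  0  1  0  0  0]
  I: [ 0  0  0  0  0  0  1  0]
Echelon form has 4 nonzero rows (pivots: q,m,ΔT,i)

4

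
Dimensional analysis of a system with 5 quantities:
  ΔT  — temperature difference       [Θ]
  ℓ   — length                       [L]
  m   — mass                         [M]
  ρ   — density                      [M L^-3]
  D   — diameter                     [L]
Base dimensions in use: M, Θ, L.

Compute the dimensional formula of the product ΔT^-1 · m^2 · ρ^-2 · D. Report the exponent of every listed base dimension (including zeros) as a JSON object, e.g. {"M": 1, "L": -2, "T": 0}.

{"M": 0, "Θ": -1, "L": 7}

Write exponents as rows M,Θ,L / cols ΔT,ℓ,m,ρ,D:
  M: [ 0  0  1  1  0]
  Θ: [ 1  0  0  0  0]
  L: [ 0  1  0 -3  1]
  [M]: (-1)·0+(2)·1+(-2)·1+(1)·0 = 0
  [Θ]: (-1)·1+(2)·0+(-2)·0+(1)·0 = -1
  [L]: (-1)·0+(2)·0+(-2)·-3+(1)·1 = 7
⇒ Θ^-1 L^7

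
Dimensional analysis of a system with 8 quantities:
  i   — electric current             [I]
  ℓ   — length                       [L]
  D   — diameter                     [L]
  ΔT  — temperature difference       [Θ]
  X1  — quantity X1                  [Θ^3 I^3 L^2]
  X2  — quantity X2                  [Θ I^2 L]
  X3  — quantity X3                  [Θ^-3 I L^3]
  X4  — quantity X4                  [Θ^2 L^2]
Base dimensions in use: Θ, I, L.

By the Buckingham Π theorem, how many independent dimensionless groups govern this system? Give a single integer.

5

Dimensional matrix (Θ×I×L by i×ℓ×D×ΔT×X1×X2×X3×X4):
  Θ: [ 0  0  0  1  3  1 -3  2]
  I: [ 1  0  0  0  3  2  1  0]
  L: [ 0  1  1  0  2  1  3  2]
RREF → pivots at {i,ℓ,ΔT} ⇒ r = 3
n=8, r=3 ⇒ 5 dimensionless groups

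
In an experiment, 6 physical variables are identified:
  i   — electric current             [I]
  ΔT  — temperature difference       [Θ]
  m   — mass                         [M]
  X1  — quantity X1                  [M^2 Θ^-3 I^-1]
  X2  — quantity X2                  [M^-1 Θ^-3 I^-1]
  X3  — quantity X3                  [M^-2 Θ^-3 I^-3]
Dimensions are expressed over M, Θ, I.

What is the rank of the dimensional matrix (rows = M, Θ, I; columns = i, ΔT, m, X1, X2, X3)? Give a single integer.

3

Dimensional matrix (M×Θ×I by i×ΔT×m×X1×X2×X3):
  M: [ 0  0  1  2 -1 -2]
  Θ: [ 0  1  0 -3 -3 -3]
  I: [ 1  0  0 -1 -1 -3]
RREF → pivots at {i,ΔT,m} ⇒ r = 3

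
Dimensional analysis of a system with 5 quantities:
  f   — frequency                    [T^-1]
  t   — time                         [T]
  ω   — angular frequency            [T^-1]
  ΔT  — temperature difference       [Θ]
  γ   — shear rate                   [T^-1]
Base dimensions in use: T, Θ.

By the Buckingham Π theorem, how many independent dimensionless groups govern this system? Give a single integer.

3

Write exponents as rows T,Θ / cols f,t,ω,ΔT,γ:
  T: [-1  1 -1  0 -1]
  Θ: [ 0  0  0  1  0]
RREF → pivots at {f,ΔT} ⇒ r = 2
5 vars − rank 2 = 3 Π groups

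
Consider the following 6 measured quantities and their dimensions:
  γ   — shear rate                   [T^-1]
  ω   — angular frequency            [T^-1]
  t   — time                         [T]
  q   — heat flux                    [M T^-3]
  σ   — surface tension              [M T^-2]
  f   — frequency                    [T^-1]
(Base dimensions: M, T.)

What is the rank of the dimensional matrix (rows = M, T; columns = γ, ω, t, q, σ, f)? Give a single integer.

2

Dimensional matrix (M×T by γ×ω×t×q×σ×f):
  M: [ 0  0  0  1  1  0]
  T: [-1 -1  1 -3 -2 -1]
Row reduction gives pivot columns γ,q; rank = 2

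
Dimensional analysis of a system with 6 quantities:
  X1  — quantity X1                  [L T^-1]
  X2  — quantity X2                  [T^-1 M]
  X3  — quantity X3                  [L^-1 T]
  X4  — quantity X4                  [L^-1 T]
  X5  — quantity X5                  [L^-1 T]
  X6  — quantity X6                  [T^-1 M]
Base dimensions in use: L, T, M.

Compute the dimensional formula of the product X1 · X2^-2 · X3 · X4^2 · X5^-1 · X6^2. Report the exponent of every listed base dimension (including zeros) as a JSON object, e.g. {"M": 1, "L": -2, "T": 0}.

{"L": -1, "T": 1, "M": 0}

Dimensional matrix (L×T×M by X1×X2×X3×X4×X5×X6):
  L: [ 1  0 -1 -1 -1  0]
  T: [-1 -1  1  1  1 -1]
  M: [ 0  1  0  0  0  1]
  [L]: (1)·1+(-2)·0+(1)·-1+(2)·-1+(-1)·-1+(2)·0 = -1
  [T]: (1)·-1+(-2)·-1+(1)·1+(2)·1+(-1)·1+(2)·-1 = 1
  [M]: (1)·0+(-2)·1+(1)·0+(2)·0+(-1)·0+(2)·1 = 0
⇒ L^-1 T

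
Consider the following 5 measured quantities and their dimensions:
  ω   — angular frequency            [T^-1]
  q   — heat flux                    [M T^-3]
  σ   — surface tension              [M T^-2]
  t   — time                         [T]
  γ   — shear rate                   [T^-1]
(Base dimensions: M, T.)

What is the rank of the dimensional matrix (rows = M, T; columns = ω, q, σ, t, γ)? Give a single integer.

2

Dimensional matrix (M×T by ω×q×σ×t×γ):
  M: [ 0  1  1  0  0]
  T: [-1 -3 -2  1 -1]
Row reduction gives pivot columns ω,q; rank = 2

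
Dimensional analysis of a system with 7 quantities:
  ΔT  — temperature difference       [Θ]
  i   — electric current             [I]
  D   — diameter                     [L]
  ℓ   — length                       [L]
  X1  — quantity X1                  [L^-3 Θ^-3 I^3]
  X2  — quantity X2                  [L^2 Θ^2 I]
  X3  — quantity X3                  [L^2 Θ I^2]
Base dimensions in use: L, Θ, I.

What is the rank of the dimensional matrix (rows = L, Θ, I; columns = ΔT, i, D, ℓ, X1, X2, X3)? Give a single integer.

3

Exponent matrix [L,Θ,I] × [ΔT,i,D,ℓ,X1,X2,X3]:
  L: [ 0  0  1  1 -3  2  2]
  Θ: [ 1  0  0  0 -3  2  1]
  I: [ 0  1  0  0  3  1  2]
Row reduction gives pivot columns ΔT,i,D; rank = 3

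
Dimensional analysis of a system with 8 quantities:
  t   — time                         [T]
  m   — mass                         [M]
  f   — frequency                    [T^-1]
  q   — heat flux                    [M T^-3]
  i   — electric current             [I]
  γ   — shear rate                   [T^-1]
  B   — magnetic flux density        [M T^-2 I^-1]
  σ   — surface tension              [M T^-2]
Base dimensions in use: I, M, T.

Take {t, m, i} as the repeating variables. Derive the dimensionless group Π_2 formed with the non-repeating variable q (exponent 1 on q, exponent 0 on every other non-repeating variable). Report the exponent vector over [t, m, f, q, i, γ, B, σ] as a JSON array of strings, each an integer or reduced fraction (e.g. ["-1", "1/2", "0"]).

["3", "-1", "0", "1", "0", "0", "0", "0"]

Write exponents as rows I,M,T / cols t,m,f,q,i,γ,B,σ:
  I: [ 0  0  0  0  1  0 -1  0]
  M: [ 0  1  0  1  0  0  1  1]
  T: [ 1  0 -1 -3  0 -1 -2 -2]
RREF → pivots at {t,m,i} ⇒ r = 3
Pivot set = {t,m,i}, free = {f,q,γ,B,σ}
RREF:
  r0: [   1    0   -1   -3    0   -1   -2   -2]
  r1: [   0    1    0    1    0    0    1    1]
  r2: [   0    0    0    0    1    0   -1    0]
Fix exponent of q at 1, f at 0, γ at 0, B at 0, σ at 0; solve each RREF row for its pivot's exponent:
  r0: exp(t) + (-3)·1 = 0 ⇒ exp(t) = 3
  r1: exp(m) + (1)·1 = 0 ⇒ exp(m) = -1
  r2: exp(i) + (0)·1 = 0 ⇒ exp(i) = 0
Π_2 = t^3 · m^-1 · q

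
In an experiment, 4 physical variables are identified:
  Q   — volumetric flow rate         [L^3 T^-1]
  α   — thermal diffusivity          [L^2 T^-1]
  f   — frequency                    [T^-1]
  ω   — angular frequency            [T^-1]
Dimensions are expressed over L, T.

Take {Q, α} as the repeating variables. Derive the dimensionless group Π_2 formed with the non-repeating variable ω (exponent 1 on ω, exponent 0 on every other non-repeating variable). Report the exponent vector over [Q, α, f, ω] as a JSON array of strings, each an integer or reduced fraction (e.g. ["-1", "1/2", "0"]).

Exponent matrix [L,T] × [Q,α,f,ω]:
  L: [ 3  2  0  0]
  T: [-1 -1 -1 -1]
RREF → pivots at {Q,α} ⇒ r = 2
Repeat: Q,α; free: f,ω
RREF:
  r0: [   1    0   -2   -2]
  r1: [   0    1    3    3]
Fix exponent of ω at 1, f at 0; solve each RREF row for its pivot's exponent:
  r0: exp(Q) + (-2)·1 = 0 ⇒ exp(Q) = 2
  r1: exp(α) + (3)·1 = 0 ⇒ exp(α) = -3
Π_2 = Q^2 · α^-3 · ω

["2", "-3", "0", "1"]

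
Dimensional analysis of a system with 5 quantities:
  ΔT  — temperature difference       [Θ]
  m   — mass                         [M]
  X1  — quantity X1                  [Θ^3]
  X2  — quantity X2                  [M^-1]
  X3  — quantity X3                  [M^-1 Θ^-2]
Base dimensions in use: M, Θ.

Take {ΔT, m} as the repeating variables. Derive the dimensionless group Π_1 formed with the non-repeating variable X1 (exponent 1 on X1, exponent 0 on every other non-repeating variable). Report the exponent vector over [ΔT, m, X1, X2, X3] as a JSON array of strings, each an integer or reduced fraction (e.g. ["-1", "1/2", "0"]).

Dimensional matrix (M×Θ by ΔT×m×X1×X2×X3):
  M: [ 0  1  0 -1 -1]
  Θ: [ 1  0  3  0 -2]
RREF → pivots at {ΔT,m} ⇒ r = 2
Pivot set = {ΔT,m}, free = {X1,X2,X3}
RREF:
  r0: [   1    0    3    0   -2]
  r1: [   0    1    0   -1   -1]
Fix exponent of X1 at 1, X2 at 0, X3 at 0; solve each RREF row for its pivot's exponent:
  r0: exp(ΔT) + (3)·1 = 0 ⇒ exp(ΔT) = -3
  r1: exp(m) + (0)·1 = 0 ⇒ exp(m) = 0
Π_1 = ΔT^-3 · X1

["-3", "0", "1", "0", "0"]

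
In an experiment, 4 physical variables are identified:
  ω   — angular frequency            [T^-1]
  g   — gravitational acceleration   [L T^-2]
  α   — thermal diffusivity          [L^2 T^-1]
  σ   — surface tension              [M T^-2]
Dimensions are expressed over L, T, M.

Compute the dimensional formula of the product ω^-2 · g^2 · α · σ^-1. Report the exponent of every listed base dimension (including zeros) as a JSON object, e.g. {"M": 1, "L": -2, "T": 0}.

Write exponents as rows L,T,M / cols ω,g,α,σ:
  L: [ 0  1  2  0]
  T: [-1 -2 -1 -2]
  M: [ 0  0  0  1]
  [L]: (-2)·0+(2)·1+(1)·2+(-1)·0 = 4
  [T]: (-2)·-1+(2)·-2+(1)·-1+(-1)·-2 = -1
  [M]: (-2)·0+(2)·0+(1)·0+(-1)·1 = -1
⇒ L^4 T^-1 M^-1

{"L": 4, "T": -1, "M": -1}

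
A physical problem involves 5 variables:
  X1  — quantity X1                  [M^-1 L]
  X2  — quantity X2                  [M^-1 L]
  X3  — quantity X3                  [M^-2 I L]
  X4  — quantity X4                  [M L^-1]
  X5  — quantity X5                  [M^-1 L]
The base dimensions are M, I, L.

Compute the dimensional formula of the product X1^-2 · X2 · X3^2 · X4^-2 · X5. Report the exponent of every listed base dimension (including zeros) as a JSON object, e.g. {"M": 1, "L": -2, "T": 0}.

Exponent matrix [M,I,L] × [X1,X2,X3,X4,X5]:
  M: [-1 -1 -2  1 -1]
  I: [ 0  0  1  0  0]
  L: [ 1  1  1 -1  1]
  [M]: (-2)·-1+(1)·-1+(2)·-2+(-2)·1+(1)·-1 = -6
  [I]: (-2)·0+(1)·0+(2)·1+(-2)·0+(1)·0 = 2
  [L]: (-2)·1+(1)·1+(2)·1+(-2)·-1+(1)·1 = 4
⇒ M^-6 I^2 L^4

{"M": -6, "I": 2, "L": 4}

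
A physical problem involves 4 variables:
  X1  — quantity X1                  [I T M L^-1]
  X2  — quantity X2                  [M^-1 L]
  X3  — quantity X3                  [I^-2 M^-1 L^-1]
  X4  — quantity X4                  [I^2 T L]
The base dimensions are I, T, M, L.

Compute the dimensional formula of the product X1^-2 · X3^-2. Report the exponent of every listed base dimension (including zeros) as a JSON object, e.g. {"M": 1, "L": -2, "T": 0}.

Dimensional matrix (I×T×M×L by X1×X2×X3×X4):
  I: [ 1  0 -2  2]
  T: [ 1  0  0  1]
  M: [ 1 -1 -1  0]
  L: [-1  1 -1  1]
  [I]: (-2)·1+(-2)·-2 = 2
  [T]: (-2)·1+(-2)·0 = -2
  [M]: (-2)·1+(-2)·-1 = 0
  [L]: (-2)·-1+(-2)·-1 = 4
⇒ I^2 T^-2 L^4

{"I": 2, "T": -2, "M": 0, "L": 4}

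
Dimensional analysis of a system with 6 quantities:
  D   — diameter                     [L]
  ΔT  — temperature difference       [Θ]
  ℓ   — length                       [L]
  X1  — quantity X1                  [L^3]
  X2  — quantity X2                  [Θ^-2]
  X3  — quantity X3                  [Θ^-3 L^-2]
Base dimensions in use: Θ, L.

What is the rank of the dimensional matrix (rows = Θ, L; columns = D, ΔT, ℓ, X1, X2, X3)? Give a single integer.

2

Exponent matrix [Θ,L] × [D,ΔT,ℓ,X1,X2,X3]:
  Θ: [ 0  1  0  0 -2 -3]
  L: [ 1  0  1  3  0 -2]
RREF → pivots at {D,ΔT} ⇒ r = 2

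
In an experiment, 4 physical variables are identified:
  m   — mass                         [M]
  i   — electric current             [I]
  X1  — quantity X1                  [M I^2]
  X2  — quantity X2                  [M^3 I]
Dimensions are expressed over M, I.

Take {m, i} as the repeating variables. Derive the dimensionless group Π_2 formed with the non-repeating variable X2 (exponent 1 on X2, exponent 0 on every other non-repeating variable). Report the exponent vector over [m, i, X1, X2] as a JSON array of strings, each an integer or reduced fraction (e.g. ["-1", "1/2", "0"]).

Dimensional matrix (M×I by m×i×X1×X2):
  M: [ 1  0  1  3]
  I: [ 0  1  2  1]
Row reduction gives pivot columns m,i; rank = 2
Pivot set = {m,i}, free = {X1,X2}
RREF:
  r0: [   1    0    1    3]
  r1: [   0    1    2    1]
Fix exponent of X2 at 1, X1 at 0; solve each RREF row for its pivot's exponent:
  r0: exp(m) + (3)·1 = 0 ⇒ exp(m) = -3
  r1: exp(i) + (1)·1 = 0 ⇒ exp(i) = -1
Π_2 = m^-3 · i^-1 · X2

["-3", "-1", "0", "1"]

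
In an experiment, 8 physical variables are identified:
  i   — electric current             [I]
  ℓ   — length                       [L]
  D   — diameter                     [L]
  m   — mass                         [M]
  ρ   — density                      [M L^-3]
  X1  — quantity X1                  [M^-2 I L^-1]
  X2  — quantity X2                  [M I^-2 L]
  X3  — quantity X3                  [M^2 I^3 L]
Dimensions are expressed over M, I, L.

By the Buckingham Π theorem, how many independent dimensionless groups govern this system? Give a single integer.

Dimensional matrix (M×I×L by i×ℓ×D×m×ρ×X1×X2×X3):
  M: [ 0  0  0  1  1 -2  1  2]
  I: [ 1  0  0  0  0  1 -2  3]
  L: [ 0  1  1  0 -3 -1  1  1]
RREF → pivots at {i,ℓ,m} ⇒ r = 3
n=8, r=3 ⇒ 5 dimensionless groups

5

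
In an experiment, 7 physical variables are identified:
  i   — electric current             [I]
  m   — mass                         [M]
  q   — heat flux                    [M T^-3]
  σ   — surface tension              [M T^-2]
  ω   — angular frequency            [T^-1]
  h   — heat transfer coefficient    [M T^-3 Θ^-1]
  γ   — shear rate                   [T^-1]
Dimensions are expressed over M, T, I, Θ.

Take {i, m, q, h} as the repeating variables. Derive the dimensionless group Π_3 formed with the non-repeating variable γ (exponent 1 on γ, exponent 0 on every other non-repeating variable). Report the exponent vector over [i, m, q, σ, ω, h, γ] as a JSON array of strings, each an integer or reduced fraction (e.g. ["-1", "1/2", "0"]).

Exponent matrix [M,T,I,Θ] × [i,m,q,σ,ω,h,γ]:
  M: [ 0  1  1  1  0  1  0]
  T: [ 0  0 -3 -2 -1 -3 -1]
  I: [ 1  0  0  0  0  0  0]
  Θ: [ 0  0  0  0  0 -1  0]
Echelon form has 4 nonzero rows (pivots: i,m,q,h)
Pivot set = {i,m,q,h}, free = {σ,ω,γ}
RREF:
  r0: [   1    0    0    0    0    0    0]
  r1: [   0    1    0  1/3 -1/3    0 -1/3]
  r2: [   0    0    1  2/3  1/3    0  1/3]
  r3: [   0    0    0    0    0    1    0]
Fix exponent of γ at 1, σ at 0, ω at 0; solve each RREF row for its pivot's exponent:
  r0: exp(i) + (0)·1 = 0 ⇒ exp(i) = 0
  r1: exp(m) + (-1/3)·1 = 0 ⇒ exp(m) = 1/3
  r2: exp(q) + (1/3)·1 = 0 ⇒ exp(q) = -1/3
  r3: exp(h) + (0)·1 = 0 ⇒ exp(h) = 0
Π_3 = m^(1/3) · q^(-1/3) · γ

["0", "1/3", "-1/3", "0", "0", "0", "1"]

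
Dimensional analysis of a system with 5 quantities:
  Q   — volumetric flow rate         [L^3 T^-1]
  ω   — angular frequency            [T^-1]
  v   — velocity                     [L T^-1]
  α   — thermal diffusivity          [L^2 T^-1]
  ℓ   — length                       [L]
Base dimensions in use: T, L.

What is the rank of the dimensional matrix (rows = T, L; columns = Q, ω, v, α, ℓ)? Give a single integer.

2

Exponent matrix [T,L] × [Q,ω,v,α,ℓ]:
  T: [-1 -1 -1 -1  0]
  L: [ 3  0  1  2  1]
RREF → pivots at {Q,ω} ⇒ r = 2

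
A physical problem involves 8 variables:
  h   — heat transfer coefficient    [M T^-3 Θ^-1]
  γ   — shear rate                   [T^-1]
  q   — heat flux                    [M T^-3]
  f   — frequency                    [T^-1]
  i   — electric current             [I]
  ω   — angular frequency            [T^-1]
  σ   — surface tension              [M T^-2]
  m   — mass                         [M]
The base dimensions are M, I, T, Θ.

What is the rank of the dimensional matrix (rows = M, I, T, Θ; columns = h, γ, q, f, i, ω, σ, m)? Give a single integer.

4

Exponent matrix [M,I,T,Θ] × [h,γ,q,f,i,ω,σ,m]:
  M: [ 1  0  1  0  0  0  1  1]
  I: [ 0  0  0  0  1  0  0  0]
  T: [-3 -1 -3 -1  0 -1 -2  0]
  Θ: [-1  0  0  0  0  0  0  0]
Row reduction gives pivot columns h,γ,q,i; rank = 4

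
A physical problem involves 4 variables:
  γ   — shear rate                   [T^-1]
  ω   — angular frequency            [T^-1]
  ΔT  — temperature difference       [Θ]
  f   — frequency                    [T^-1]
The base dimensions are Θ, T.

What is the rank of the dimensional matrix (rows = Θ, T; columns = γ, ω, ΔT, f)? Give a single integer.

Write exponents as rows Θ,T / cols γ,ω,ΔT,f:
  Θ: [ 0  0  1  0]
  T: [-1 -1  0 -1]
Row reduction gives pivot columns γ,ΔT; rank = 2

2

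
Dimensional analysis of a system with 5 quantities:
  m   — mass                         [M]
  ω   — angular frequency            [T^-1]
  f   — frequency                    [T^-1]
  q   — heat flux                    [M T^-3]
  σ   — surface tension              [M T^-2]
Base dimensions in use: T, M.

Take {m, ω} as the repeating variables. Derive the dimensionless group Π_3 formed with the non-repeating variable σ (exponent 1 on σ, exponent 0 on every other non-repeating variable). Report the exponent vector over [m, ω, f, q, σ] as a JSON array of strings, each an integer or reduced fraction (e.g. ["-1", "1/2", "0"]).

Dimensional matrix (T×M by m×ω×f×q×σ):
  T: [ 0 -1 -1 -3 -2]
  M: [ 1  0  0  1  1]
Echelon form has 2 nonzero rows (pivots: m,ω)
Pivot set = {m,ω}, free = {f,q,σ}
RREF:
  r0: [   1    0    0    1    1]
  r1: [   0    1    1    3    2]
Fix exponent of σ at 1, f at 0, q at 0; solve each RREF row for its pivot's exponent:
  r0: exp(m) + (1)·1 = 0 ⇒ exp(m) = -1
  r1: exp(ω) + (2)·1 = 0 ⇒ exp(ω) = -2
Π_3 = m^-1 · ω^-2 · σ

["-1", "-2", "0", "0", "1"]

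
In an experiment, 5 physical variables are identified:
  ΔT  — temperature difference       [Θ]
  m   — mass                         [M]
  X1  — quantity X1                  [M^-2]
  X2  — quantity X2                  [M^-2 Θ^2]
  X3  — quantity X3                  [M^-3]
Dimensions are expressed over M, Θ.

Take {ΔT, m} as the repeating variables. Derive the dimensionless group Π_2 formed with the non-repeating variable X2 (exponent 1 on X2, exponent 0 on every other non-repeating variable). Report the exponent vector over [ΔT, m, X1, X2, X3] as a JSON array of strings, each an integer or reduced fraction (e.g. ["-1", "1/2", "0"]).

Dimensional matrix (M×Θ by ΔT×m×X1×X2×X3):
  M: [ 0  1 -2 -2 -3]
  Θ: [ 1  0  0  2  0]
RREF → pivots at {ΔT,m} ⇒ r = 2
Pivot set = {ΔT,m}, free = {X1,X2,X3}
RREF:
  r0: [   1    0    0    2    0]
  r1: [   0    1   -2   -2   -3]
Fix exponent of X2 at 1, X1 at 0, X3 at 0; solve each RREF row for its pivot's exponent:
  r0: exp(ΔT) + (2)·1 = 0 ⇒ exp(ΔT) = -2
  r1: exp(m) + (-2)·1 = 0 ⇒ exp(m) = 2
Π_2 = ΔT^-2 · m^2 · X2

["-2", "2", "0", "1", "0"]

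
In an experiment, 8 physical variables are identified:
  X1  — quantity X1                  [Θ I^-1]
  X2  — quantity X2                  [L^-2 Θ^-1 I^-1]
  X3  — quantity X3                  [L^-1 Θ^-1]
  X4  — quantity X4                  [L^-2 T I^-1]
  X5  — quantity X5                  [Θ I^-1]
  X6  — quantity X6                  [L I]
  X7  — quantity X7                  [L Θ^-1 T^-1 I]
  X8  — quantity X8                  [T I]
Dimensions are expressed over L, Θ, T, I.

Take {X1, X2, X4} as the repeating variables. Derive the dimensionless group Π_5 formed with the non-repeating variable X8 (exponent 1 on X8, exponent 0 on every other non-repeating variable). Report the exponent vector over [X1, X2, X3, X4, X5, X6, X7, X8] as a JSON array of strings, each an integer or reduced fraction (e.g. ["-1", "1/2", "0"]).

["1", "1", "0", "-1", "0", "0", "0", "1"]

Dimensional matrix (L×Θ×T×I by X1×X2×X3×X4×X5×X6×X7×X8):
  L: [ 0 -2 -1 -2  0  1  1  0]
  Θ: [ 1 -1 -1  0  1  0 -1  0]
  T: [ 0  0  0  1  0  0 -1  1]
  I: [-1 -1  0 -1 -1  1  1  1]
RREF → pivots at {X1,X2,X4} ⇒ r = 3
Pivot set = {X1,X2,X4}, free = {X3,X5,X6,X7,X8}
RREF:
  r0: [   1    0 -1/2    0    1 -1/2 -1/2   -1]
  r1: [   0    1  1/2    0    0 -1/2  1/2   -1]
  r2: [   0    0    0    1    0    0   -1    1]
  r3: [   0    0    0    0    0    0    0    0]
Fix exponent of X8 at 1, X3 at 0, X5 at 0, X6 at 0, X7 at 0; solve each RREF row for its pivot's exponent:
  r0: exp(X1) + (-1)·1 = 0 ⇒ exp(X1) = 1
  r1: exp(X2) + (-1)·1 = 0 ⇒ exp(X2) = 1
  r2: exp(X4) + (1)·1 = 0 ⇒ exp(X4) = -1
Π_5 = X1 · X2 · X4^-1 · X8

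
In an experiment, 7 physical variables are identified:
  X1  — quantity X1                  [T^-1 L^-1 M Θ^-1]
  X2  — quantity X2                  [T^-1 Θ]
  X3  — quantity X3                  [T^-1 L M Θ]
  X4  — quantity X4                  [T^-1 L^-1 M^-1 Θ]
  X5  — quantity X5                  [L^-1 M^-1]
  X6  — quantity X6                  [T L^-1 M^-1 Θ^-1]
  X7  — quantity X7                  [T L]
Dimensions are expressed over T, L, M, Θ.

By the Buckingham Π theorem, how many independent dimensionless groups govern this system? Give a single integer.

Exponent matrix [T,L,M,Θ] × [X1,X2,X3,X4,X5,X6,X7]:
  T: [-1 -1 -1 -1  0  1  1]
  L: [-1  0  1 -1 -1 -1  1]
  M: [ 1  0  1 -1 -1 -1  0]
  Θ: [-1  1  1  1  0 -1  0]
Row reduction gives pivot columns X1,X2,X3; rank = 3
Π count = n − r = 7 − 3 = 4

4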